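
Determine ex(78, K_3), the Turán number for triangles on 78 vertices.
ex(78, K_3) = ⌊78^2/4⌋ = 1521

Mantel (1907): a triangle-free graph on n vertices has at most ⌊n^2/4⌋ edges, with equality for the complete bipartite graph K_{⌊n/2⌋, ⌈n/2⌉}. For n = 78: ⌊78^2/4⌋ = ⌊6084/4⌋ = 1521. The extremal graph is K_{39, 39}, which has 39·39 = 1521 edges.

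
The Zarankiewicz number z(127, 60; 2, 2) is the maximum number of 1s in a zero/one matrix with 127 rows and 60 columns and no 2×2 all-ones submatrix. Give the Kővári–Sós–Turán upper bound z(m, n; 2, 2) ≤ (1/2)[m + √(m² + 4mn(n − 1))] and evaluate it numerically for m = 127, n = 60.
z(127, 60; 2, 2) ≤ (1/2)[127 + √(127² + 4·127·60·59)] = (1/2)[127 + √1814449] = 737.0074

Kővári–Sós–Turán: let r_1, ..., r_127 be the row sums and z = Σ r_i the total number of 1s. Each pair of columns can share at most one row with both entries 1 (else a 2×2 all-ones block appears), so Σ_i C(r_i, 2) ≤ C(60, 2) = 1770. By convexity Σ_i C(r_i, 2) ≥ 127·C(z/127, 2) = z(z − 127)/(2·127), giving z² − 127z − 127·60·59 ≤ 0 and hence z ≤ (1/2)[127 + √(16129 + 4·449580)] = (1/2)[127 + √1814449] ≈ (1/2)(127 + 1347.0148) = 737.0074.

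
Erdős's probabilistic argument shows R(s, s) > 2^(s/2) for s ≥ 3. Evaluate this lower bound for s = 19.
2^(19/2) = 724.0773; so R(19, 19) > 724.0773

Colour each edge of K_n uniformly at random with red/blue. The expected number of monochromatic K_19 is C(n, 19) · 2 · 2^(−C(19,2)). If C(n, 19) · 2^(1 − C(19,2)) < 1, then with positive probability no monochromatic K_19 exists, so R(19, 19) > n. The standard estimate C(n, 19) ≤ n^19/19! shows this inequality holds whenever n ≤ 2^(19/2) (since 19! · 2^(C(19,2) − 1) > 2^(19^2/2) ≥ n^19). Hence R(19, 19) > 2^(19/2) = 724.0773.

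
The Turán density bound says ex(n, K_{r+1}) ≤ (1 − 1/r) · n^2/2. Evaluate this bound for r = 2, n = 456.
Turán density bound = (1/2) · 456^2/2 = 51984

Turán's theorem: ex(n, K_{r+1}) is achieved by the complete r-partite Turán graph T(n, r) with parts as balanced as possible, and is at most (1 − 1/r) · n^2/2. For r = 2, n = 456: the density bound is (1/2) · 207936/2 = 51984. Since 2 ∣ 456, the Turán graph T(456, 2) has parts of equal size 228, and its edge count e(T(456, 2)) = 51984 attains the density bound exactly.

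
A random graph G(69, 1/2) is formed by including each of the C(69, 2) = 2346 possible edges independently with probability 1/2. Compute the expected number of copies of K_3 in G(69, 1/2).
E[# K_3] = C(69, 3) · (1/2)^C(3, 2) = 52394 / 2^3 = 26197/4 = 6549.25

For each 3-subset S of vertices (there are C(69, 3) = 52394 such S), let X_S = 1 if S induces a K_3 (all C(3, 2) = 3 edges present). Then P(X_S = 1) = (1/2)^3 = 1/8. By linearity of expectation, E[# K_3] = C(69, 3) · (1/2)^3 = 52394 / 8 = 26197/4 = 6549.25.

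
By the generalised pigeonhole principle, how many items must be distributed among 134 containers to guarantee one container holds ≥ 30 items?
n = (30 − 1)·134 + 1 = 3887

By the generalised pigeonhole principle, to guarantee some box contains ≥ r objects we need more than (r − 1) · k objects total. Threshold: n = (r − 1) · k + 1. With r = 30 and k = 134: n = 29 · 134 + 1 = 3886 + 1 = 3887. For n = 3886 = 29 · 134, we can put exactly 29 objects in every box, avoiding 30 in any single one — so 3887 is tight.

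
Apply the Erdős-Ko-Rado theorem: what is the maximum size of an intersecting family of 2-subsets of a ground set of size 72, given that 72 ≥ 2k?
max |F| = C(71, 1) = 71

Erdős-Ko-Rado (1961): when n ≥ 2k, max |F| = C(n−1, k−1). The bound is attained by the star {A : i ∈ A} for any fixed i ∈ [n]. Here C(72−1, 2−1) = C(71, 1) = 71.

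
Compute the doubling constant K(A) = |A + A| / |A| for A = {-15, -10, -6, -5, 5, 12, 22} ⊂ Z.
K = |A + A| / |A| = 24/7

Enumerate A + A = {a + b : a, b ∈ A}. With |A| = 7, there are |A|^2 = 49 ordered sum pairs; collecting distinct values, A + A = {-30, -25, -21, -20, -16, -15, -12, -11, -10, -5, -3, -1, 0, 2, 6, 7, 10, 12, 16, 17, 24, 27, 34, 44}, so |A + A| = 24. Thus K = 24/7. For comparison, the minimum possible |A + A| over all 7-element sets is 2·7 − 1 = 13 (so min K = 13/7), attained only by arithmetic progressions.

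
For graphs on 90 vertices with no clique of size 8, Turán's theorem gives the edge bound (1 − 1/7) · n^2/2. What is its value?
Turán density bound = (6/7) · 90^2/2 = 24300/7 ≈ 3471.4286

Turán's theorem: ex(n, K_{r+1}) is achieved by the complete r-partite Turán graph T(n, r) with parts as balanced as possible, and is at most (1 − 1/r) · n^2/2. For r = 7, n = 90: the density bound is (6/7) · 8100/2 = 24300/7 ≈ 3471.4286. The integer-valued extremum is e(T(90, 7)) = 3471, which is strictly less than the density bound 24300/7 since 7 ∤ 90 (the parts of T(90, 7) cannot all be equal).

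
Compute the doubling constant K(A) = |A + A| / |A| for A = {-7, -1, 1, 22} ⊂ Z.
K = |A + A| / |A| = 10/4 = 5/2

Enumerate A + A = {a + b : a, b ∈ A}. With |A| = 4, there are |A|^2 = 16 ordered sum pairs; collecting distinct values, A + A = {-14, -8, -6, -2, 0, 2, 15, 21, 23, 44}, so |A + A| = 10. Thus K = 10/4 = 5/2. For comparison, the minimum possible |A + A| over all 4-element sets is 2·4 − 1 = 7 (so min K = 7/4), attained only by arithmetic progressions.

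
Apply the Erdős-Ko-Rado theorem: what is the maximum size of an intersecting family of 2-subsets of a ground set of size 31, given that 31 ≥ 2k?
max |F| = C(30, 1) = 30

Erdős-Ko-Rado (1961): when n ≥ 2k, max |F| = C(n−1, k−1). The bound is attained by the star {A : i ∈ A} for any fixed i ∈ [n]. Here C(31−1, 2−1) = C(30, 1) = 30.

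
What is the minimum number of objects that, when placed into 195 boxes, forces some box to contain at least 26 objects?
n = (26 − 1)·195 + 1 = 4876

By the generalised pigeonhole principle, to guarantee some box contains ≥ r objects we need more than (r − 1) · k objects total. Threshold: n = (r − 1) · k + 1. With r = 26 and k = 195: n = 25 · 195 + 1 = 4875 + 1 = 4876. For n = 4875 = 25 · 195, we can put exactly 25 objects in every box, avoiding 26 in any single one — so 4876 is tight.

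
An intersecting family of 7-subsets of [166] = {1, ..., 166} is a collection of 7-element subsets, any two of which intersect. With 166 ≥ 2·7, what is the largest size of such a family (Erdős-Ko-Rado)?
max |F| = C(165, 6) = 25564880880

The Erdős-Ko-Rado theorem states: for n ≥ 2k, an intersecting family of k-subsets of an n-element set has size at most C(n − 1, k − 1), with equality for 'star' families {A ⊆ [n] : |A| = k, i ∈ A} (fix an element i). For n = 166, k = 7: C(165, 6) = 25564880880.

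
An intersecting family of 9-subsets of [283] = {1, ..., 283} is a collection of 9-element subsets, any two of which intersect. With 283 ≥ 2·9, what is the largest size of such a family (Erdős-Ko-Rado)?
max |F| = C(282, 8) = 897353333100675

The Erdős-Ko-Rado theorem states: for n ≥ 2k, an intersecting family of k-subsets of an n-element set has size at most C(n − 1, k − 1), with equality for 'star' families {A ⊆ [n] : |A| = k, i ∈ A} (fix an element i). For n = 283, k = 9: C(282, 8) = 897353333100675.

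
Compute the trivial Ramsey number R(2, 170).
R(2, 170) = 170

R(2, k) = k for all k ≥ 2: in a 2-colouring of K_k, either some edge is red (a red K_2) or all edges are blue (a blue K_k). And K_{169} coloured all-blue has no blue K_170, so R(2, 170) > 169. Hence R(2, 170) = 170.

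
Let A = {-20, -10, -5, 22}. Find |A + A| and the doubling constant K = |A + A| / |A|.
K = |A + A| / |A| = 10/4 = 5/2

Enumerate A + A = {a + b : a, b ∈ A}. With |A| = 4, there are |A|^2 = 16 ordered sum pairs; collecting distinct values, A + A = {-40, -30, -25, -20, -15, -10, 2, 12, 17, 44}, so |A + A| = 10. Thus K = 10/4 = 5/2. For comparison, the minimum possible |A + A| over all 4-element sets is 2·4 − 1 = 7 (so min K = 7/4), attained only by arithmetic progressions.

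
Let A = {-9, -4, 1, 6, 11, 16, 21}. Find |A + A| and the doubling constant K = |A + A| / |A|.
K = |A + A| / |A| = 13/7

Enumerate A + A = {a + b : a, b ∈ A}. With |A| = 7, there are |A|^2 = 49 ordered sum pairs; collecting distinct values, A + A = {-18, -13, -8, -3, 2, 7, 12, 17, 22, 27, 32, 37, 42}, so |A + A| = 13. Thus K = 13/7. Here |A + A| = 2|A| − 1 = 13, the minimum possible — so K = 13/7 is minimal, which holds iff A is an arithmetic progression.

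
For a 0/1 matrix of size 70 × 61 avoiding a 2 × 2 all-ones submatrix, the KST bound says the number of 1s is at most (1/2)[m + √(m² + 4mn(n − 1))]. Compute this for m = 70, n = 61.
z(70, 61; 2, 2) ≤ (1/2)[70 + √(70² + 4·70·61·60)] = (1/2)[70 + √1029700] = 542.3707

Kővári–Sós–Turán: let r_1, ..., r_70 be the row sums and z = Σ r_i the total number of 1s. Each pair of columns can share at most one row with both entries 1 (else a 2×2 all-ones block appears), so Σ_i C(r_i, 2) ≤ C(61, 2) = 1830. By convexity Σ_i C(r_i, 2) ≥ 70·C(z/70, 2) = z(z − 70)/(2·70), giving z² − 70z − 70·61·60 ≤ 0 and hence z ≤ (1/2)[70 + √(4900 + 4·256200)] = (1/2)[70 + √1029700] ≈ (1/2)(70 + 1014.7413) = 542.3707.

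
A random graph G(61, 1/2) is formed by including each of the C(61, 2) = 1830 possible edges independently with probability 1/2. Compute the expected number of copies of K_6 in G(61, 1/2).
E[# K_6] = C(61, 6) · (1/2)^C(6, 2) = 55525372 / 2^15 = 13881343/8192 ≈ 1694.499878

For each 6-subset S of vertices (there are C(61, 6) = 55525372 such S), let X_S = 1 if S induces a K_6 (all C(6, 2) = 15 edges present). Then P(X_S = 1) = (1/2)^15 = 1/32768. By linearity of expectation, E[# K_6] = C(61, 6) · (1/2)^15 = 55525372 / 32768 = 13881343/8192 ≈ 1694.499878.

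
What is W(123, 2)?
W(123, 2) = 123 + 1 = 124

A 2-term AP is any pair of integers, so a monochromatic 2-AP exists iff some colour is used at least twice. With 123 colours, the colouring i ↦ i on {1, ..., 123} uses each colour once, avoiding any monochromatic pair, so W(123, 2) > 123. For {1, ..., 124}, pigeonhole forces two integers of the same colour, which form a monochromatic 2-AP. Hence W(123, 2) = 124.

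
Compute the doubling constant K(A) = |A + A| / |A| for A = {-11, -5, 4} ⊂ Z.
K = |A + A| / |A| = 6/3 = 2

Enumerate A + A = {a + b : a, b ∈ A}. With |A| = 3, there are |A|^2 = 9 ordered sum pairs; collecting distinct values, A + A = {-22, -16, -10, -7, -1, 8}, so |A + A| = 6. Thus K = 6/3 = 2. For comparison, the minimum possible |A + A| over all 3-element sets is 2·3 − 1 = 5 (so min K = 5/3), attained only by arithmetic progressions.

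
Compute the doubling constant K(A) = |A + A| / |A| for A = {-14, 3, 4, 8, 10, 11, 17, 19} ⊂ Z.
K = |A + A| / |A| = 31/8

Enumerate A + A = {a + b : a, b ∈ A}. With |A| = 8, there are |A|^2 = 64 ordered sum pairs; collecting distinct values, A + A = {-28, -11, -10, -6, -4, -3, 3, 5, 6, 7, 8, 11, 12, 13, 14, 15, 16, 18, 19, 20, 21, 22, 23, 25, 27, 28, 29, 30, 34, 36, 38}, so |A + A| = 31. Thus K = 31/8. For comparison, the minimum possible |A + A| over all 8-element sets is 2·8 − 1 = 15 (so min K = 15/8), attained only by arithmetic progressions.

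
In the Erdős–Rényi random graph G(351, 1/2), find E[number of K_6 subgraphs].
E[# K_6] = C(351, 6) · (1/2)^C(6, 2) = 2488014510345 / 2^15 ≈ 75928177.195587

For each 6-subset S of vertices (there are C(351, 6) = 2488014510345 such S), let X_S = 1 if S induces a K_6 (all C(6, 2) = 15 edges present). Then P(X_S = 1) = (1/2)^15 = 1/32768. By linearity of expectation, E[# K_6] = C(351, 6) · (1/2)^15 = 2488014510345 / 32768 ≈ 75928177.195587.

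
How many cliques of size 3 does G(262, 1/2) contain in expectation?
E[# K_3] = C(262, 3) · (1/2)^C(3, 2) = 2963220 / 2^3 = 740805/2 = 370402.5

For each 3-subset S of vertices (there are C(262, 3) = 2963220 such S), let X_S = 1 if S induces a K_3 (all C(3, 2) = 3 edges present). Then P(X_S = 1) = (1/2)^3 = 1/8. By linearity of expectation, E[# K_3] = C(262, 3) · (1/2)^3 = 2963220 / 8 = 740805/2 = 370402.5.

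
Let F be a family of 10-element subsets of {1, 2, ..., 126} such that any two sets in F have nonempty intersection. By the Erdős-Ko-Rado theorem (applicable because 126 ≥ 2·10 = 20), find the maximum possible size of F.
max |F| = C(125, 9) = 15290266473625

The Erdős-Ko-Rado theorem states: for n ≥ 2k, an intersecting family of k-subsets of an n-element set has size at most C(n − 1, k − 1), with equality for 'star' families {A ⊆ [n] : |A| = k, i ∈ A} (fix an element i). For n = 126, k = 10: C(125, 9) = 15290266473625.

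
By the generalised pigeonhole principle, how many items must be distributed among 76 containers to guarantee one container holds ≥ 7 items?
n = (7 − 1)·76 + 1 = 457

By the generalised pigeonhole principle, to guarantee some box contains ≥ r objects we need more than (r − 1) · k objects total. Threshold: n = (r − 1) · k + 1. With r = 7 and k = 76: n = 6 · 76 + 1 = 456 + 1 = 457. For n = 456 = 6 · 76, we can put exactly 6 objects in every box, avoiding 7 in any single one — so 457 is tight.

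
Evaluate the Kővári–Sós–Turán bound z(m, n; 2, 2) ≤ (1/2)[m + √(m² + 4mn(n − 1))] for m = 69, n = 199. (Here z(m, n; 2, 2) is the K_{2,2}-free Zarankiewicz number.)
z(69, 199; 2, 2) ≤ (1/2)[69 + √(69² + 4·69·199·198)] = (1/2)[69 + √10879713] = 1683.7205

Kővári–Sós–Turán: let r_1, ..., r_69 be the row sums and z = Σ r_i the total number of 1s. Each pair of columns can share at most one row with both entries 1 (else a 2×2 all-ones block appears), so Σ_i C(r_i, 2) ≤ C(199, 2) = 19701. By convexity Σ_i C(r_i, 2) ≥ 69·C(z/69, 2) = z(z − 69)/(2·69), giving z² − 69z − 69·199·198 ≤ 0 and hence z ≤ (1/2)[69 + √(4761 + 4·2718738)] = (1/2)[69 + √10879713] ≈ (1/2)(69 + 3298.441) = 1683.7205.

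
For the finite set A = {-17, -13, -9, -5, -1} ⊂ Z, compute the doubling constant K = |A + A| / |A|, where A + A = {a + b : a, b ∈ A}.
K = |A + A| / |A| = 9/5

Enumerate A + A = {a + b : a, b ∈ A}. With |A| = 5, there are |A|^2 = 25 ordered sum pairs; collecting distinct values, A + A = {-34, -30, -26, -22, -18, -14, -10, -6, -2}, so |A + A| = 9. Thus K = 9/5. Here |A + A| = 2|A| − 1 = 9, the minimum possible — so K = 9/5 is minimal, which holds iff A is an arithmetic progression.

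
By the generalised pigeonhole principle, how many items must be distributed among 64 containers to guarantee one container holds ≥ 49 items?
n = (49 − 1)·64 + 1 = 3073

By the generalised pigeonhole principle, to guarantee some box contains ≥ r objects we need more than (r − 1) · k objects total. Threshold: n = (r − 1) · k + 1. With r = 49 and k = 64: n = 48 · 64 + 1 = 3072 + 1 = 3073. For n = 3072 = 48 · 64, we can put exactly 48 objects in every box, avoiding 49 in any single one — so 3073 is tight.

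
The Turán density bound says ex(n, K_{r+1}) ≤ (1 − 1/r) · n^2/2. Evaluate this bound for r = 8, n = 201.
Turán density bound = (7/8) · 201^2/2 = 282807/16 ≈ 17675.4375

Turán's theorem: ex(n, K_{r+1}) is achieved by the complete r-partite Turán graph T(n, r) with parts as balanced as possible, and is at most (1 − 1/r) · n^2/2. For r = 8, n = 201: the density bound is (7/8) · 40401/2 = 282807/16 ≈ 17675.4375. The integer-valued extremum is e(T(201, 8)) = 17675, which is strictly less than the density bound 282807/16 since 8 ∤ 201 (the parts of T(201, 8) cannot all be equal).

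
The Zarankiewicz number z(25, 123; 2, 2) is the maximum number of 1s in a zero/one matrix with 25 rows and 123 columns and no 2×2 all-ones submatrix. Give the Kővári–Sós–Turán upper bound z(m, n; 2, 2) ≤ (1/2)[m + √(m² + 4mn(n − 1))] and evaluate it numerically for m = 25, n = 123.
z(25, 123; 2, 2) ≤ (1/2)[25 + √(25² + 4·25·123·122)] = (1/2)[25 + √1501225] = 625.1224

Kővári–Sós–Turán: let r_1, ..., r_25 be the row sums and z = Σ r_i the total number of 1s. Each pair of columns can share at most one row with both entries 1 (else a 2×2 all-ones block appears), so Σ_i C(r_i, 2) ≤ C(123, 2) = 7503. By convexity Σ_i C(r_i, 2) ≥ 25·C(z/25, 2) = z(z − 25)/(2·25), giving z² − 25z − 25·123·122 ≤ 0 and hence z ≤ (1/2)[25 + √(625 + 4·375150)] = (1/2)[25 + √1501225] ≈ (1/2)(25 + 1225.2449) = 625.1224.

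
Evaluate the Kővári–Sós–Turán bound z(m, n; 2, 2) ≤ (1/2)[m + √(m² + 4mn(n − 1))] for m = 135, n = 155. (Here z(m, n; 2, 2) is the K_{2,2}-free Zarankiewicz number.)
z(135, 155; 2, 2) ≤ (1/2)[135 + √(135² + 4·135·155·154)] = (1/2)[135 + √12908025] = 1863.887

Kővári–Sós–Turán: let r_1, ..., r_135 be the row sums and z = Σ r_i the total number of 1s. Each pair of columns can share at most one row with both entries 1 (else a 2×2 all-ones block appears), so Σ_i C(r_i, 2) ≤ C(155, 2) = 11935. By convexity Σ_i C(r_i, 2) ≥ 135·C(z/135, 2) = z(z − 135)/(2·135), giving z² − 135z − 135·155·154 ≤ 0 and hence z ≤ (1/2)[135 + √(18225 + 4·3222450)] = (1/2)[135 + √12908025] ≈ (1/2)(135 + 3592.774) = 1863.887.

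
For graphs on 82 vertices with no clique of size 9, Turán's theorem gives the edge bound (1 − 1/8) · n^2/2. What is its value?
Turán density bound = (7/8) · 82^2/2 = 11767/4 ≈ 2941.75

Turán's theorem: ex(n, K_{r+1}) is achieved by the complete r-partite Turán graph T(n, r) with parts as balanced as possible, and is at most (1 − 1/r) · n^2/2. For r = 8, n = 82: the density bound is (7/8) · 6724/2 = 11767/4 ≈ 2941.75. The integer-valued extremum is e(T(82, 8)) = 2941, which is strictly less than the density bound 11767/4 since 8 ∤ 82 (the parts of T(82, 8) cannot all be equal).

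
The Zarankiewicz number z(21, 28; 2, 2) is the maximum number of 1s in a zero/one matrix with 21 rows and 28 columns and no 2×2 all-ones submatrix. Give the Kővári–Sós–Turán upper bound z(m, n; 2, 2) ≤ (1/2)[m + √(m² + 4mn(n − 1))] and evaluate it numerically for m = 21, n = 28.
z(21, 28; 2, 2) ≤ (1/2)[21 + √(21² + 4·21·28·27)] = (1/2)[21 + √63945] = 136.9367

Kővári–Sós–Turán: let r_1, ..., r_21 be the row sums and z = Σ r_i the total number of 1s. Each pair of columns can share at most one row with both entries 1 (else a 2×2 all-ones block appears), so Σ_i C(r_i, 2) ≤ C(28, 2) = 378. By convexity Σ_i C(r_i, 2) ≥ 21·C(z/21, 2) = z(z − 21)/(2·21), giving z² − 21z − 21·28·27 ≤ 0 and hence z ≤ (1/2)[21 + √(441 + 4·15876)] = (1/2)[21 + √63945] ≈ (1/2)(21 + 252.8735) = 136.9367.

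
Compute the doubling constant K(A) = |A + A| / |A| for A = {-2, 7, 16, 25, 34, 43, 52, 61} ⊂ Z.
K = |A + A| / |A| = 15/8

Enumerate A + A = {a + b : a, b ∈ A}. With |A| = 8, there are |A|^2 = 64 ordered sum pairs; collecting distinct values, A + A = {-4, 5, 14, 23, 32, 41, 50, 59, 68, 77, 86, 95, 104, 113, 122}, so |A + A| = 15. Thus K = 15/8. Here |A + A| = 2|A| − 1 = 15, the minimum possible — so K = 15/8 is minimal, which holds iff A is an arithmetic progression.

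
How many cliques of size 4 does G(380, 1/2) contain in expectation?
E[# K_4] = C(380, 4) · (1/2)^C(4, 2) = 855154755 / 2^6 = 13361793.046875

For each 4-subset S of vertices (there are C(380, 4) = 855154755 such S), let X_S = 1 if S induces a K_4 (all C(4, 2) = 6 edges present). Then P(X_S = 1) = (1/2)^6 = 1/64. By linearity of expectation, E[# K_4] = C(380, 4) · (1/2)^6 = 855154755 / 64 = 13361793.046875.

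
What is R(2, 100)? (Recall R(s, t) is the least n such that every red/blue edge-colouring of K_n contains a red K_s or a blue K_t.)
R(2, 100) = 100

R(2, k) = k for all k ≥ 2: in a 2-colouring of K_k, either some edge is red (a red K_2) or all edges are blue (a blue K_k). And K_{99} coloured all-blue has no blue K_100, so R(2, 100) > 99. Hence R(2, 100) = 100.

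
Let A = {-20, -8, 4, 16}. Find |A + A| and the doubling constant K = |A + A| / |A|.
K = |A + A| / |A| = 7/4

Enumerate A + A = {a + b : a, b ∈ A}. With |A| = 4, there are |A|^2 = 16 ordered sum pairs; collecting distinct values, A + A = {-40, -28, -16, -4, 8, 20, 32}, so |A + A| = 7. Thus K = 7/4. Here |A + A| = 2|A| − 1 = 7, the minimum possible — so K = 7/4 is minimal, which holds iff A is an arithmetic progression.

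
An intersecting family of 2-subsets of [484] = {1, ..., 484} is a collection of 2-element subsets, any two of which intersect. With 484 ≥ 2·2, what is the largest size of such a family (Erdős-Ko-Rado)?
max |F| = C(483, 1) = 483

The Erdős-Ko-Rado theorem states: for n ≥ 2k, an intersecting family of k-subsets of an n-element set has size at most C(n − 1, k − 1), with equality for 'star' families {A ⊆ [n] : |A| = k, i ∈ A} (fix an element i). For n = 484, k = 2: C(483, 1) = 483.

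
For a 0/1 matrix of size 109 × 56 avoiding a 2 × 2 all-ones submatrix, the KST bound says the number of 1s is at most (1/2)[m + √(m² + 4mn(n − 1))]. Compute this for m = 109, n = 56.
z(109, 56; 2, 2) ≤ (1/2)[109 + √(109² + 4·109·56·55)] = (1/2)[109 + √1354761] = 636.471

Kővári–Sós–Turán: let r_1, ..., r_109 be the row sums and z = Σ r_i the total number of 1s. Each pair of columns can share at most one row with both entries 1 (else a 2×2 all-ones block appears), so Σ_i C(r_i, 2) ≤ C(56, 2) = 1540. By convexity Σ_i C(r_i, 2) ≥ 109·C(z/109, 2) = z(z − 109)/(2·109), giving z² − 109z − 109·56·55 ≤ 0 and hence z ≤ (1/2)[109 + √(11881 + 4·335720)] = (1/2)[109 + √1354761] ≈ (1/2)(109 + 1163.942) = 636.471.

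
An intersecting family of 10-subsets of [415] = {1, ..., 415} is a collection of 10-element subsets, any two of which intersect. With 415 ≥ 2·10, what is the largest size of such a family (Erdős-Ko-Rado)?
max |F| = C(414, 9) = 902015848971049582

Erdős-Ko-Rado (1961): when n ≥ 2k, max |F| = C(n−1, k−1). The bound is attained by the star {A : i ∈ A} for any fixed i ∈ [n]. Here C(415−1, 10−1) = C(414, 9) = 902015848971049582.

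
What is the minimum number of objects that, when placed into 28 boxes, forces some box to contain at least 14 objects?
n = (14 − 1)·28 + 1 = 365

By the generalised pigeonhole principle, to guarantee some box contains ≥ r objects we need more than (r − 1) · k objects total. Threshold: n = (r − 1) · k + 1. With r = 14 and k = 28: n = 13 · 28 + 1 = 364 + 1 = 365. For n = 364 = 13 · 28, we can put exactly 13 objects in every box, avoiding 14 in any single one — so 365 is tight.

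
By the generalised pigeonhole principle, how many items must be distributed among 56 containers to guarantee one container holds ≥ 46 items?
n = (46 − 1)·56 + 1 = 2521

By the generalised pigeonhole principle, to guarantee some box contains ≥ r objects we need more than (r − 1) · k objects total. Threshold: n = (r − 1) · k + 1. With r = 46 and k = 56: n = 45 · 56 + 1 = 2520 + 1 = 2521. For n = 2520 = 45 · 56, we can put exactly 45 objects in every box, avoiding 46 in any single one — so 2521 is tight.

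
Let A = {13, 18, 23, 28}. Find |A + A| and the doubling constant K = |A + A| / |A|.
K = |A + A| / |A| = 7/4

Enumerate A + A = {a + b : a, b ∈ A}. With |A| = 4, there are |A|^2 = 16 ordered sum pairs; collecting distinct values, A + A = {26, 31, 36, 41, 46, 51, 56}, so |A + A| = 7. Thus K = 7/4. Here |A + A| = 2|A| − 1 = 7, the minimum possible — so K = 7/4 is minimal, which holds iff A is an arithmetic progression.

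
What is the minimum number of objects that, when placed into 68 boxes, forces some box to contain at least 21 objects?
n = (21 − 1)·68 + 1 = 1361

By the generalised pigeonhole principle, to guarantee some box contains ≥ r objects we need more than (r − 1) · k objects total. Threshold: n = (r − 1) · k + 1. With r = 21 and k = 68: n = 20 · 68 + 1 = 1360 + 1 = 1361. For n = 1360 = 20 · 68, we can put exactly 20 objects in every box, avoiding 21 in any single one — so 1361 is tight.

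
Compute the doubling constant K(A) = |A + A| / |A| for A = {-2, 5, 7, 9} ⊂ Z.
K = |A + A| / |A| = 9/4

Enumerate A + A = {a + b : a, b ∈ A}. With |A| = 4, there are |A|^2 = 16 ordered sum pairs; collecting distinct values, A + A = {-4, 3, 5, 7, 10, 12, 14, 16, 18}, so |A + A| = 9. Thus K = 9/4. For comparison, the minimum possible |A + A| over all 4-element sets is 2·4 − 1 = 7 (so min K = 7/4), attained only by arithmetic progressions.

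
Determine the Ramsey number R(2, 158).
R(2, 158) = 158

R(2, k) = k for all k ≥ 2: in a 2-colouring of K_k, either some edge is red (a red K_2) or all edges are blue (a blue K_k). And K_{157} coloured all-blue has no blue K_158, so R(2, 158) > 157. Hence R(2, 158) = 158.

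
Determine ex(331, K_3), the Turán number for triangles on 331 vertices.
ex(331, K_3) = ⌊331^2/4⌋ = 27390

Mantel (1907): a triangle-free graph on n vertices has at most ⌊n^2/4⌋ edges, with equality for the complete bipartite graph K_{⌊n/2⌋, ⌈n/2⌉}. For n = 331: ⌊331^2/4⌋ = ⌊109561/4⌋ = 27390. The extremal graph is K_{165, 166}, which has 165·166 = 27390 edges.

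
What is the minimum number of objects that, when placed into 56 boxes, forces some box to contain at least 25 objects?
n = (25 − 1)·56 + 1 = 1345

By the generalised pigeonhole principle, to guarantee some box contains ≥ r objects we need more than (r − 1) · k objects total. Threshold: n = (r − 1) · k + 1. With r = 25 and k = 56: n = 24 · 56 + 1 = 1344 + 1 = 1345. For n = 1344 = 24 · 56, we can put exactly 24 objects in every box, avoiding 25 in any single one — so 1345 is tight.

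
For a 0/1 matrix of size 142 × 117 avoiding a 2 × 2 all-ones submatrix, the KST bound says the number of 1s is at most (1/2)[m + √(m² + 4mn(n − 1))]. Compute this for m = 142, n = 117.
z(142, 117; 2, 2) ≤ (1/2)[142 + √(142² + 4·142·117·116)] = (1/2)[142 + √7729060] = 1461.0594

Kővári–Sós–Turán: let r_1, ..., r_142 be the row sums and z = Σ r_i the total number of 1s. Each pair of columns can share at most one row with both entries 1 (else a 2×2 all-ones block appears), so Σ_i C(r_i, 2) ≤ C(117, 2) = 6786. By convexity Σ_i C(r_i, 2) ≥ 142·C(z/142, 2) = z(z − 142)/(2·142), giving z² − 142z − 142·117·116 ≤ 0 and hence z ≤ (1/2)[142 + √(20164 + 4·1927224)] = (1/2)[142 + √7729060] ≈ (1/2)(142 + 2780.1187) = 1461.0594.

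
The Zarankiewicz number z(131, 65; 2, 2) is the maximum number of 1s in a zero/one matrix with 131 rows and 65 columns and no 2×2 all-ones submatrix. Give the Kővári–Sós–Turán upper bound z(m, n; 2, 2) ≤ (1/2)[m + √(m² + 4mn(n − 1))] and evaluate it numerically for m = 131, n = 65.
z(131, 65; 2, 2) ≤ (1/2)[131 + √(131² + 4·131·65·64)] = (1/2)[131 + √2197001] = 806.6142

Kővári–Sós–Turán: let r_1, ..., r_131 be the row sums and z = Σ r_i the total number of 1s. Each pair of columns can share at most one row with both entries 1 (else a 2×2 all-ones block appears), so Σ_i C(r_i, 2) ≤ C(65, 2) = 2080. By convexity Σ_i C(r_i, 2) ≥ 131·C(z/131, 2) = z(z − 131)/(2·131), giving z² − 131z − 131·65·64 ≤ 0 and hence z ≤ (1/2)[131 + √(17161 + 4·544960)] = (1/2)[131 + √2197001] ≈ (1/2)(131 + 1482.2284) = 806.6142.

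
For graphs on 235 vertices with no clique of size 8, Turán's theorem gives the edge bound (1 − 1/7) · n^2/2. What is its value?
Turán density bound = (6/7) · 235^2/2 = 165675/7 ≈ 23667.8571

Turán's theorem: ex(n, K_{r+1}) is achieved by the complete r-partite Turán graph T(n, r) with parts as balanced as possible, and is at most (1 − 1/r) · n^2/2. For r = 7, n = 235: the density bound is (6/7) · 55225/2 = 165675/7 ≈ 23667.8571. The integer-valued extremum is e(T(235, 7)) = 23667, which is strictly less than the density bound 165675/7 since 7 ∤ 235 (the parts of T(235, 7) cannot all be equal).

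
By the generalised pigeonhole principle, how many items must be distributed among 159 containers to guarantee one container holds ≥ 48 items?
n = (48 − 1)·159 + 1 = 7474

By the generalised pigeonhole principle, to guarantee some box contains ≥ r objects we need more than (r − 1) · k objects total. Threshold: n = (r − 1) · k + 1. With r = 48 and k = 159: n = 47 · 159 + 1 = 7473 + 1 = 7474. For n = 7473 = 47 · 159, we can put exactly 47 objects in every box, avoiding 48 in any single one — so 7474 is tight.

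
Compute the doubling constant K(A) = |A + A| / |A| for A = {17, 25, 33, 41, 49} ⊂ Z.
K = |A + A| / |A| = 9/5

Enumerate A + A = {a + b : a, b ∈ A}. With |A| = 5, there are |A|^2 = 25 ordered sum pairs; collecting distinct values, A + A = {34, 42, 50, 58, 66, 74, 82, 90, 98}, so |A + A| = 9. Thus K = 9/5. Here |A + A| = 2|A| − 1 = 9, the minimum possible — so K = 9/5 is minimal, which holds iff A is an arithmetic progression.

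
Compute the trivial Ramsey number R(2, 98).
R(2, 98) = 98

R(2, k) = k for all k ≥ 2: in a 2-colouring of K_k, either some edge is red (a red K_2) or all edges are blue (a blue K_k). And K_{97} coloured all-blue has no blue K_98, so R(2, 98) > 97. Hence R(2, 98) = 98.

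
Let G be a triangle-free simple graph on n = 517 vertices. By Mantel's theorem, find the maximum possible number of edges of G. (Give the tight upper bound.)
ex(517, K_3) = ⌊517^2/4⌋ = 66822

Mantel (1907): a triangle-free graph on n vertices has at most ⌊n^2/4⌋ edges, with equality for the complete bipartite graph K_{⌊n/2⌋, ⌈n/2⌉}. For n = 517: ⌊517^2/4⌋ = ⌊267289/4⌋ = 66822. The extremal graph is K_{258, 259}, which has 258·259 = 66822 edges.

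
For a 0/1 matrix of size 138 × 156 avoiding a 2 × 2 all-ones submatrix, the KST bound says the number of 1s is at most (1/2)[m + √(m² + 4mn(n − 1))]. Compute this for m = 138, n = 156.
z(138, 156; 2, 2) ≤ (1/2)[138 + √(138² + 4·138·156·155)] = (1/2)[138 + √13366404] = 1897.0046

Kővári–Sós–Turán: let r_1, ..., r_138 be the row sums and z = Σ r_i the total number of 1s. Each pair of columns can share at most one row with both entries 1 (else a 2×2 all-ones block appears), so Σ_i C(r_i, 2) ≤ C(156, 2) = 12090. By convexity Σ_i C(r_i, 2) ≥ 138·C(z/138, 2) = z(z − 138)/(2·138), giving z² − 138z − 138·156·155 ≤ 0 and hence z ≤ (1/2)[138 + √(19044 + 4·3336840)] = (1/2)[138 + √13366404] ≈ (1/2)(138 + 3656.0093) = 1897.0046.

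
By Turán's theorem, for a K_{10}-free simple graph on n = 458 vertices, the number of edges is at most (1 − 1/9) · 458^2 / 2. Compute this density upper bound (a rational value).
Turán density bound = (8/9) · 458^2/2 = 839056/9 ≈ 93228.4444

Turán's theorem: ex(n, K_{r+1}) is achieved by the complete r-partite Turán graph T(n, r) with parts as balanced as possible, and is at most (1 − 1/r) · n^2/2. For r = 9, n = 458: the density bound is (8/9) · 209764/2 = 839056/9 ≈ 93228.4444. The integer-valued extremum is e(T(458, 9)) = 93228, which is strictly less than the density bound 839056/9 since 9 ∤ 458 (the parts of T(458, 9) cannot all be equal).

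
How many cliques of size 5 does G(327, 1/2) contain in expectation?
E[# K_5] = C(327, 5) · (1/2)^C(5, 2) = 30214471365 / 2^10 ≈ 29506319.692383

For each 5-subset S of vertices (there are C(327, 5) = 30214471365 such S), let X_S = 1 if S induces a K_5 (all C(5, 2) = 10 edges present). Then P(X_S = 1) = (1/2)^10 = 1/1024. By linearity of expectation, E[# K_5] = C(327, 5) · (1/2)^10 = 30214471365 / 1024 ≈ 29506319.692383.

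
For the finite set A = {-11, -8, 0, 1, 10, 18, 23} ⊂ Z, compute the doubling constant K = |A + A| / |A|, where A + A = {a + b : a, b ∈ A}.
K = |A + A| / |A| = 26/7

Enumerate A + A = {a + b : a, b ∈ A}. With |A| = 7, there are |A|^2 = 49 ordered sum pairs; collecting distinct values, A + A = {-22, -19, -16, -11, -10, -8, -7, -1, 0, 1, 2, 7, 10, 11, 12, 15, 18, 19, 20, 23, 24, 28, 33, 36, 41, 46}, so |A + A| = 26. Thus K = 26/7. For comparison, the minimum possible |A + A| over all 7-element sets is 2·7 − 1 = 13 (so min K = 13/7), attained only by arithmetic progressions.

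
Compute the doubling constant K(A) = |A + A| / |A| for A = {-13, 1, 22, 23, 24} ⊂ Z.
K = |A + A| / |A| = 14/5

Enumerate A + A = {a + b : a, b ∈ A}. With |A| = 5, there are |A|^2 = 25 ordered sum pairs; collecting distinct values, A + A = {-26, -12, 2, 9, 10, 11, 23, 24, 25, 44, 45, 46, 47, 48}, so |A + A| = 14. Thus K = 14/5. For comparison, the minimum possible |A + A| over all 5-element sets is 2·5 − 1 = 9 (so min K = 9/5), attained only by arithmetic progressions.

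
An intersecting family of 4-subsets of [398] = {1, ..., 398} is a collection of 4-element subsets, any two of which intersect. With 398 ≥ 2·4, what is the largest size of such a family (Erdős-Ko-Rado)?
max |F| = C(397, 3) = 10349790

Erdős-Ko-Rado (1961): when n ≥ 2k, max |F| = C(n−1, k−1). The bound is attained by the star {A : i ∈ A} for any fixed i ∈ [n]. Here C(398−1, 4−1) = C(397, 3) = 10349790.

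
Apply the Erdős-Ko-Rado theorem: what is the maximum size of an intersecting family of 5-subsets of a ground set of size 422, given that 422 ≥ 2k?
max |F| = C(421, 4) = 1290358685

Erdős-Ko-Rado (1961): when n ≥ 2k, max |F| = C(n−1, k−1). The bound is attained by the star {A : i ∈ A} for any fixed i ∈ [n]. Here C(422−1, 5−1) = C(421, 4) = 1290358685.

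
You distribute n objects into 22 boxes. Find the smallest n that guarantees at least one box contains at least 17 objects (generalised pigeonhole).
n = (17 − 1)·22 + 1 = 353

By the generalised pigeonhole principle, to guarantee some box contains ≥ r objects we need more than (r − 1) · k objects total. Threshold: n = (r − 1) · k + 1. With r = 17 and k = 22: n = 16 · 22 + 1 = 352 + 1 = 353. For n = 352 = 16 · 22, we can put exactly 16 objects in every box, avoiding 17 in any single one — so 353 is tight.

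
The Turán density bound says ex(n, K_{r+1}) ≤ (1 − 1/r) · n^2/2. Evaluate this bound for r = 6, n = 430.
Turán density bound = (5/6) · 430^2/2 = 231125/3 ≈ 77041.6667

Turán's theorem: ex(n, K_{r+1}) is achieved by the complete r-partite Turán graph T(n, r) with parts as balanced as possible, and is at most (1 − 1/r) · n^2/2. For r = 6, n = 430: the density bound is (5/6) · 184900/2 = 231125/3 ≈ 77041.6667. The integer-valued extremum is e(T(430, 6)) = 77041, which is strictly less than the density bound 231125/3 since 6 ∤ 430 (the parts of T(430, 6) cannot all be equal).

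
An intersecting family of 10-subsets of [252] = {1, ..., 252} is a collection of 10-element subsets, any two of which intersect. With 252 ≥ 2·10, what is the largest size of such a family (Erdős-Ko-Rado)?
max |F| = C(251, 9) = 9425317090951125

The Erdős-Ko-Rado theorem states: for n ≥ 2k, an intersecting family of k-subsets of an n-element set has size at most C(n − 1, k − 1), with equality for 'star' families {A ⊆ [n] : |A| = k, i ∈ A} (fix an element i). For n = 252, k = 10: C(251, 9) = 9425317090951125.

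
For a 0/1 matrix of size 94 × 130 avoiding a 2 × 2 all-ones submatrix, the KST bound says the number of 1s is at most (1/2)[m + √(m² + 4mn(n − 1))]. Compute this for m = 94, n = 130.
z(94, 130; 2, 2) ≤ (1/2)[94 + √(94² + 4·94·130·129)] = (1/2)[94 + √6314356] = 1303.4191

Kővári–Sós–Turán: let r_1, ..., r_94 be the row sums and z = Σ r_i the total number of 1s. Each pair of columns can share at most one row with both entries 1 (else a 2×2 all-ones block appears), so Σ_i C(r_i, 2) ≤ C(130, 2) = 8385. By convexity Σ_i C(r_i, 2) ≥ 94·C(z/94, 2) = z(z − 94)/(2·94), giving z² − 94z − 94·130·129 ≤ 0 and hence z ≤ (1/2)[94 + √(8836 + 4·1576380)] = (1/2)[94 + √6314356] ≈ (1/2)(94 + 2512.8382) = 1303.4191.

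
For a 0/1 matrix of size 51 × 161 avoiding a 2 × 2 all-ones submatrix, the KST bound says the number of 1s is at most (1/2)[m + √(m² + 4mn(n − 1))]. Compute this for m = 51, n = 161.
z(51, 161; 2, 2) ≤ (1/2)[51 + √(51² + 4·51·161·160)] = (1/2)[51 + √5257641] = 1171.9773

Kővári–Sós–Turán: let r_1, ..., r_51 be the row sums and z = Σ r_i the total number of 1s. Each pair of columns can share at most one row with both entries 1 (else a 2×2 all-ones block appears), so Σ_i C(r_i, 2) ≤ C(161, 2) = 12880. By convexity Σ_i C(r_i, 2) ≥ 51·C(z/51, 2) = z(z − 51)/(2·51), giving z² − 51z − 51·161·160 ≤ 0 and hence z ≤ (1/2)[51 + √(2601 + 4·1313760)] = (1/2)[51 + √5257641] ≈ (1/2)(51 + 2292.9546) = 1171.9773.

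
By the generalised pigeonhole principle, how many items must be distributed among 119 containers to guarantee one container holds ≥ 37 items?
n = (37 − 1)·119 + 1 = 4285

By the generalised pigeonhole principle, to guarantee some box contains ≥ r objects we need more than (r − 1) · k objects total. Threshold: n = (r − 1) · k + 1. With r = 37 and k = 119: n = 36 · 119 + 1 = 4284 + 1 = 4285. For n = 4284 = 36 · 119, we can put exactly 36 objects in every box, avoiding 37 in any single one — so 4285 is tight.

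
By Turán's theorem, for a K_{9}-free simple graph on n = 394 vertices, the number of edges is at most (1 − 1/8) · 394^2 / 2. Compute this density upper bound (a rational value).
Turán density bound = (7/8) · 394^2/2 = 271663/4 ≈ 67915.75

Turán's theorem: ex(n, K_{r+1}) is achieved by the complete r-partite Turán graph T(n, r) with parts as balanced as possible, and is at most (1 − 1/r) · n^2/2. For r = 8, n = 394: the density bound is (7/8) · 155236/2 = 271663/4 ≈ 67915.75. The integer-valued extremum is e(T(394, 8)) = 67915, which is strictly less than the density bound 271663/4 since 8 ∤ 394 (the parts of T(394, 8) cannot all be equal).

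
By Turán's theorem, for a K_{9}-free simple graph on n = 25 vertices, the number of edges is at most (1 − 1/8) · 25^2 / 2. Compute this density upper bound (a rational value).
Turán density bound = (7/8) · 25^2/2 = 4375/16 ≈ 273.4375

Turán's theorem: ex(n, K_{r+1}) is achieved by the complete r-partite Turán graph T(n, r) with parts as balanced as possible, and is at most (1 − 1/r) · n^2/2. For r = 8, n = 25: the density bound is (7/8) · 625/2 = 4375/16 ≈ 273.4375. The integer-valued extremum is e(T(25, 8)) = 273, which is strictly less than the density bound 4375/16 since 8 ∤ 25 (the parts of T(25, 8) cannot all be equal).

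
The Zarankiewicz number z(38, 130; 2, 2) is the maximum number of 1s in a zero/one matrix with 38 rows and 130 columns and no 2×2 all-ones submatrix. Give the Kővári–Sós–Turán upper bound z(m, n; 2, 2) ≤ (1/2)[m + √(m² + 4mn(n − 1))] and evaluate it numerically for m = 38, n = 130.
z(38, 130; 2, 2) ≤ (1/2)[38 + √(38² + 4·38·130·129)] = (1/2)[38 + √2550484] = 817.5117

Kővári–Sós–Turán: let r_1, ..., r_38 be the row sums and z = Σ r_i the total number of 1s. Each pair of columns can share at most one row with both entries 1 (else a 2×2 all-ones block appears), so Σ_i C(r_i, 2) ≤ C(130, 2) = 8385. By convexity Σ_i C(r_i, 2) ≥ 38·C(z/38, 2) = z(z − 38)/(2·38), giving z² − 38z − 38·130·129 ≤ 0 and hence z ≤ (1/2)[38 + √(1444 + 4·637260)] = (1/2)[38 + √2550484] ≈ (1/2)(38 + 1597.0235) = 817.5117.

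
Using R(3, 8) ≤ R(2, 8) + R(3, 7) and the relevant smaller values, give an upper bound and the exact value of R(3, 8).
R(3, 8) ≤ R(2, 8) + R(3, 7) = 8 + 23 = 31; exact value R(3, 8) = 28.

The Erdős–Szekeres recurrence R(r, s) ≤ R(r−1, s) + R(r, s−1) applied to (r, s) = (3, 8) gives
  R(3, 8) ≤ R(2, 8) + R(3, 7) = 8 + 23 = 31.
(Recall R(2, k) = k and R is symmetric.) The recurrence is not tight here (it gives 31, but the exact value is R(3, 8) = 28); the tight upper bound requires a sharper argument than the simple recurrence, combined with a lower-bound construction on K_{27}.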